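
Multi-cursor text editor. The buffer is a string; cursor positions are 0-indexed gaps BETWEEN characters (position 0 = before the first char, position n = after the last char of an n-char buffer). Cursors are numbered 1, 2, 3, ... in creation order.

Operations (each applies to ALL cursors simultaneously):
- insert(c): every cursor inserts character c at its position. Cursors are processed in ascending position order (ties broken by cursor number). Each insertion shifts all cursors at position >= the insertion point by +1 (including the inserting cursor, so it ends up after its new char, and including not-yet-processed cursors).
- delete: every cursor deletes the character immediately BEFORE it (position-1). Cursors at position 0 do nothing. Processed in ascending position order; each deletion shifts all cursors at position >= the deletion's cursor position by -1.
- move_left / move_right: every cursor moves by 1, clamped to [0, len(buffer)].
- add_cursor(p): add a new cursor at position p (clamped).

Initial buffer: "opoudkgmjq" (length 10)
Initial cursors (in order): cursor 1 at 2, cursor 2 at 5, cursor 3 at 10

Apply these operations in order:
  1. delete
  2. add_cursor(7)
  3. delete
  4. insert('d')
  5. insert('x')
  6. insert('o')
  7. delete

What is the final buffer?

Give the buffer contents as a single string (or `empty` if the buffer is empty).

After op 1 (delete): buffer="ooukgmj" (len 7), cursors c1@1 c2@3 c3@7, authorship .......
After op 2 (add_cursor(7)): buffer="ooukgmj" (len 7), cursors c1@1 c2@3 c3@7 c4@7, authorship .......
After op 3 (delete): buffer="okg" (len 3), cursors c1@0 c2@1 c3@3 c4@3, authorship ...
After op 4 (insert('d')): buffer="dodkgdd" (len 7), cursors c1@1 c2@3 c3@7 c4@7, authorship 1.2..34
After op 5 (insert('x')): buffer="dxodxkgddxx" (len 11), cursors c1@2 c2@5 c3@11 c4@11, authorship 11.22..3434
After op 6 (insert('o')): buffer="dxoodxokgddxxoo" (len 15), cursors c1@3 c2@7 c3@15 c4@15, authorship 111.222..343434
After op 7 (delete): buffer="dxodxkgddxx" (len 11), cursors c1@2 c2@5 c3@11 c4@11, authorship 11.22..3434

Answer: dxodxkgddxx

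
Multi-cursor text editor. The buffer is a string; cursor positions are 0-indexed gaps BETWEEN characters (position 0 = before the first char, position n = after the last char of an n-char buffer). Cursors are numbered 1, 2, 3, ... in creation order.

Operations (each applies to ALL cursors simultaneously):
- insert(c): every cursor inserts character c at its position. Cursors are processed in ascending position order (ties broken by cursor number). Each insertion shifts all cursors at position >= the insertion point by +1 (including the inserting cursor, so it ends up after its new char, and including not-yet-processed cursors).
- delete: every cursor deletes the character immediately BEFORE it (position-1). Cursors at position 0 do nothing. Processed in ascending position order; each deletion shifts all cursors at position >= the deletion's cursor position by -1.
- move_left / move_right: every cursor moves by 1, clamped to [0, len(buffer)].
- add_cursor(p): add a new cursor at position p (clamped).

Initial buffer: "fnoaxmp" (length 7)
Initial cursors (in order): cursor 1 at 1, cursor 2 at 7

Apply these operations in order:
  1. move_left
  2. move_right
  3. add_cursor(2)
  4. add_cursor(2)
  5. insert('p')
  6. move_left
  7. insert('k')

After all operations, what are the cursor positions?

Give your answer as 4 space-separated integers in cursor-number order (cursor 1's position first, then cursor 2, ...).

After op 1 (move_left): buffer="fnoaxmp" (len 7), cursors c1@0 c2@6, authorship .......
After op 2 (move_right): buffer="fnoaxmp" (len 7), cursors c1@1 c2@7, authorship .......
After op 3 (add_cursor(2)): buffer="fnoaxmp" (len 7), cursors c1@1 c3@2 c2@7, authorship .......
After op 4 (add_cursor(2)): buffer="fnoaxmp" (len 7), cursors c1@1 c3@2 c4@2 c2@7, authorship .......
After op 5 (insert('p')): buffer="fpnppoaxmpp" (len 11), cursors c1@2 c3@5 c4@5 c2@11, authorship .1.34.....2
After op 6 (move_left): buffer="fpnppoaxmpp" (len 11), cursors c1@1 c3@4 c4@4 c2@10, authorship .1.34.....2
After op 7 (insert('k')): buffer="fkpnpkkpoaxmpkp" (len 15), cursors c1@2 c3@7 c4@7 c2@14, authorship .11.3344.....22

Answer: 2 14 7 7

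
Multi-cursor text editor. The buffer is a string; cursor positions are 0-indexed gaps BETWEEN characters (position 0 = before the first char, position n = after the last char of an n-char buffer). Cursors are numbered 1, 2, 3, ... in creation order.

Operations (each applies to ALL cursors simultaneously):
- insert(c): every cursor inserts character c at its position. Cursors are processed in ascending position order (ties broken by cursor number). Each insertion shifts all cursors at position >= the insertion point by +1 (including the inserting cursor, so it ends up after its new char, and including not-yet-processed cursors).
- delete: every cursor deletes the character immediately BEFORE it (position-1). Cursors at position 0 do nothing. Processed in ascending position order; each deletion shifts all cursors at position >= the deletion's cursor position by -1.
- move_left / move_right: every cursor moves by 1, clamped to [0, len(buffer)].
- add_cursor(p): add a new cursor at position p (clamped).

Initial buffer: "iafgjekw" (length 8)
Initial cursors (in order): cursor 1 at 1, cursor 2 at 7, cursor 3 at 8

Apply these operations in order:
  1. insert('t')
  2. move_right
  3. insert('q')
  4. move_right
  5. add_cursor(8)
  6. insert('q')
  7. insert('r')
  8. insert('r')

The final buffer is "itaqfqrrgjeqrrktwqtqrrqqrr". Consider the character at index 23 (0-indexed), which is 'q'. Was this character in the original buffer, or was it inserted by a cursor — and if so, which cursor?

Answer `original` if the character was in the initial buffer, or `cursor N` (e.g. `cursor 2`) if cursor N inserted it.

After op 1 (insert('t')): buffer="itafgjektwt" (len 11), cursors c1@2 c2@9 c3@11, authorship .1......2.3
After op 2 (move_right): buffer="itafgjektwt" (len 11), cursors c1@3 c2@10 c3@11, authorship .1......2.3
After op 3 (insert('q')): buffer="itaqfgjektwqtq" (len 14), cursors c1@4 c2@12 c3@14, authorship .1.1.....2.233
After op 4 (move_right): buffer="itaqfgjektwqtq" (len 14), cursors c1@5 c2@13 c3@14, authorship .1.1.....2.233
After op 5 (add_cursor(8)): buffer="itaqfgjektwqtq" (len 14), cursors c1@5 c4@8 c2@13 c3@14, authorship .1.1.....2.233
After op 6 (insert('q')): buffer="itaqfqgjeqktwqtqqq" (len 18), cursors c1@6 c4@10 c2@16 c3@18, authorship .1.1.1...4.2.23233
After op 7 (insert('r')): buffer="itaqfqrgjeqrktwqtqrqqr" (len 22), cursors c1@7 c4@12 c2@19 c3@22, authorship .1.1.11...44.2.2322333
After op 8 (insert('r')): buffer="itaqfqrrgjeqrrktwqtqrrqqrr" (len 26), cursors c1@8 c4@14 c2@22 c3@26, authorship .1.1.111...444.2.232223333
Authorship (.=original, N=cursor N): . 1 . 1 . 1 1 1 . . . 4 4 4 . 2 . 2 3 2 2 2 3 3 3 3
Index 23: author = 3

Answer: cursor 3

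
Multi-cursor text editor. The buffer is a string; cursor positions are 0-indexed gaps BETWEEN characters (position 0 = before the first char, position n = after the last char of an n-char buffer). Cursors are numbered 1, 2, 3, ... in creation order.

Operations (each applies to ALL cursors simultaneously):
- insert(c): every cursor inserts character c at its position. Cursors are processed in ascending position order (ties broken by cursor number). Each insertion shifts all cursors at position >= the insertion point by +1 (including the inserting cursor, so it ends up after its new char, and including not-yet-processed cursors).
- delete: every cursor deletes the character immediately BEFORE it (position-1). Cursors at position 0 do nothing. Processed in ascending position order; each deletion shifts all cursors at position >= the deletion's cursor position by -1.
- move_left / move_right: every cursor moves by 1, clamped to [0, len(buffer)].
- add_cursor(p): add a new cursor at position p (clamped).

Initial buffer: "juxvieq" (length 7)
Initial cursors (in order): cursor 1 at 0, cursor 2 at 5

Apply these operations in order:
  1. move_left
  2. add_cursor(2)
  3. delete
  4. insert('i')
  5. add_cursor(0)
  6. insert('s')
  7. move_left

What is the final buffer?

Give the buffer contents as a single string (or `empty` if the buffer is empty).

After op 1 (move_left): buffer="juxvieq" (len 7), cursors c1@0 c2@4, authorship .......
After op 2 (add_cursor(2)): buffer="juxvieq" (len 7), cursors c1@0 c3@2 c2@4, authorship .......
After op 3 (delete): buffer="jxieq" (len 5), cursors c1@0 c3@1 c2@2, authorship .....
After op 4 (insert('i')): buffer="ijixiieq" (len 8), cursors c1@1 c3@3 c2@5, authorship 1.3.2...
After op 5 (add_cursor(0)): buffer="ijixiieq" (len 8), cursors c4@0 c1@1 c3@3 c2@5, authorship 1.3.2...
After op 6 (insert('s')): buffer="sisjisxisieq" (len 12), cursors c4@1 c1@3 c3@6 c2@9, authorship 411.33.22...
After op 7 (move_left): buffer="sisjisxisieq" (len 12), cursors c4@0 c1@2 c3@5 c2@8, authorship 411.33.22...

Answer: sisjisxisieq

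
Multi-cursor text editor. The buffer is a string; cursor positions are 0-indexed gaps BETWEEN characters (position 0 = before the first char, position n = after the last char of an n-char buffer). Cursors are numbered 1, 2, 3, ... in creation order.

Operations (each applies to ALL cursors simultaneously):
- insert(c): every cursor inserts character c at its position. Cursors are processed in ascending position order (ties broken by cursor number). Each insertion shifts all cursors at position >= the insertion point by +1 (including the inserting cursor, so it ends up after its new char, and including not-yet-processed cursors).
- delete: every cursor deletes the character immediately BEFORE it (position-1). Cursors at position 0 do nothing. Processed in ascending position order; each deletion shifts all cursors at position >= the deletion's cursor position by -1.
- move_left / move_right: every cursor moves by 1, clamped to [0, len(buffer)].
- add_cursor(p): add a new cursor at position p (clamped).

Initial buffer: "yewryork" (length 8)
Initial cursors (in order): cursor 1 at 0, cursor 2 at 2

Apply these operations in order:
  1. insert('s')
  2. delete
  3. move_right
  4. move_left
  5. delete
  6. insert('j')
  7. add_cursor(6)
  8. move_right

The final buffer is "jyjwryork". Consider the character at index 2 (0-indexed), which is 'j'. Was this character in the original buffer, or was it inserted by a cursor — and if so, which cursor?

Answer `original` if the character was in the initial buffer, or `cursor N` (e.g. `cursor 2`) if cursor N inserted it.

After op 1 (insert('s')): buffer="syeswryork" (len 10), cursors c1@1 c2@4, authorship 1..2......
After op 2 (delete): buffer="yewryork" (len 8), cursors c1@0 c2@2, authorship ........
After op 3 (move_right): buffer="yewryork" (len 8), cursors c1@1 c2@3, authorship ........
After op 4 (move_left): buffer="yewryork" (len 8), cursors c1@0 c2@2, authorship ........
After op 5 (delete): buffer="ywryork" (len 7), cursors c1@0 c2@1, authorship .......
After op 6 (insert('j')): buffer="jyjwryork" (len 9), cursors c1@1 c2@3, authorship 1.2......
After op 7 (add_cursor(6)): buffer="jyjwryork" (len 9), cursors c1@1 c2@3 c3@6, authorship 1.2......
After op 8 (move_right): buffer="jyjwryork" (len 9), cursors c1@2 c2@4 c3@7, authorship 1.2......
Authorship (.=original, N=cursor N): 1 . 2 . . . . . .
Index 2: author = 2

Answer: cursor 2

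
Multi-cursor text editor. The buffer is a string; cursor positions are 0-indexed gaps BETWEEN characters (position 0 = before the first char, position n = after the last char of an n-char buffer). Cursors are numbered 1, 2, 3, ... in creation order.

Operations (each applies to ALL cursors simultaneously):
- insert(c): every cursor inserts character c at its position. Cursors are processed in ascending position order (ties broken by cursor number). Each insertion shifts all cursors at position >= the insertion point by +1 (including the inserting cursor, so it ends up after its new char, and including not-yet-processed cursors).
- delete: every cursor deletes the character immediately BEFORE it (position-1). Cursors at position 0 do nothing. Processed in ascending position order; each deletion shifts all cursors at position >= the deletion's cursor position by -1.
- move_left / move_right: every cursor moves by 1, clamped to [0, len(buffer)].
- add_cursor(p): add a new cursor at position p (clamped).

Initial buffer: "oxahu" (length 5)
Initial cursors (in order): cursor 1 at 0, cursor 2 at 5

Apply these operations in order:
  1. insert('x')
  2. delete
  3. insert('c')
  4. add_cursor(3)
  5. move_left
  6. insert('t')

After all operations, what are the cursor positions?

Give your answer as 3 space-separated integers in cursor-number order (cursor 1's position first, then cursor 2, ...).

After op 1 (insert('x')): buffer="xoxahux" (len 7), cursors c1@1 c2@7, authorship 1.....2
After op 2 (delete): buffer="oxahu" (len 5), cursors c1@0 c2@5, authorship .....
After op 3 (insert('c')): buffer="coxahuc" (len 7), cursors c1@1 c2@7, authorship 1.....2
After op 4 (add_cursor(3)): buffer="coxahuc" (len 7), cursors c1@1 c3@3 c2@7, authorship 1.....2
After op 5 (move_left): buffer="coxahuc" (len 7), cursors c1@0 c3@2 c2@6, authorship 1.....2
After op 6 (insert('t')): buffer="tcotxahutc" (len 10), cursors c1@1 c3@4 c2@9, authorship 11.3....22

Answer: 1 9 4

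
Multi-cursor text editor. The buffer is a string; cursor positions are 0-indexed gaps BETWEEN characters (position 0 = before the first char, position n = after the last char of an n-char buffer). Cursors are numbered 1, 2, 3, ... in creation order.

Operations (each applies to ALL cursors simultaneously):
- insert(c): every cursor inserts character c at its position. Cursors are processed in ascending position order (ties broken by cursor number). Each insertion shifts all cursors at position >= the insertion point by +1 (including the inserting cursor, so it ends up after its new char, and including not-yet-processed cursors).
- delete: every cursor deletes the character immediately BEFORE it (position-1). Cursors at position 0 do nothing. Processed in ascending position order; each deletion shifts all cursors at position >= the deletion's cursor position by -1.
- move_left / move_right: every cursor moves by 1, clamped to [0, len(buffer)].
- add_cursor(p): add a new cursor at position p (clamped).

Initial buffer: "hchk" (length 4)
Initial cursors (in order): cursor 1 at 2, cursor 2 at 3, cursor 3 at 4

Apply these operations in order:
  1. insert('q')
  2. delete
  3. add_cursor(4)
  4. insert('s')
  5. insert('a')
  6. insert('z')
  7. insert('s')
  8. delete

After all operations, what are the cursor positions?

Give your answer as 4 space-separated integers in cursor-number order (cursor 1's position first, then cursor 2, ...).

After op 1 (insert('q')): buffer="hcqhqkq" (len 7), cursors c1@3 c2@5 c3@7, authorship ..1.2.3
After op 2 (delete): buffer="hchk" (len 4), cursors c1@2 c2@3 c3@4, authorship ....
After op 3 (add_cursor(4)): buffer="hchk" (len 4), cursors c1@2 c2@3 c3@4 c4@4, authorship ....
After op 4 (insert('s')): buffer="hcshskss" (len 8), cursors c1@3 c2@5 c3@8 c4@8, authorship ..1.2.34
After op 5 (insert('a')): buffer="hcsahsakssaa" (len 12), cursors c1@4 c2@7 c3@12 c4@12, authorship ..11.22.3434
After op 6 (insert('z')): buffer="hcsazhsazkssaazz" (len 16), cursors c1@5 c2@9 c3@16 c4@16, authorship ..111.222.343434
After op 7 (insert('s')): buffer="hcsazshsazskssaazzss" (len 20), cursors c1@6 c2@11 c3@20 c4@20, authorship ..1111.2222.34343434
After op 8 (delete): buffer="hcsazhsazkssaazz" (len 16), cursors c1@5 c2@9 c3@16 c4@16, authorship ..111.222.343434

Answer: 5 9 16 16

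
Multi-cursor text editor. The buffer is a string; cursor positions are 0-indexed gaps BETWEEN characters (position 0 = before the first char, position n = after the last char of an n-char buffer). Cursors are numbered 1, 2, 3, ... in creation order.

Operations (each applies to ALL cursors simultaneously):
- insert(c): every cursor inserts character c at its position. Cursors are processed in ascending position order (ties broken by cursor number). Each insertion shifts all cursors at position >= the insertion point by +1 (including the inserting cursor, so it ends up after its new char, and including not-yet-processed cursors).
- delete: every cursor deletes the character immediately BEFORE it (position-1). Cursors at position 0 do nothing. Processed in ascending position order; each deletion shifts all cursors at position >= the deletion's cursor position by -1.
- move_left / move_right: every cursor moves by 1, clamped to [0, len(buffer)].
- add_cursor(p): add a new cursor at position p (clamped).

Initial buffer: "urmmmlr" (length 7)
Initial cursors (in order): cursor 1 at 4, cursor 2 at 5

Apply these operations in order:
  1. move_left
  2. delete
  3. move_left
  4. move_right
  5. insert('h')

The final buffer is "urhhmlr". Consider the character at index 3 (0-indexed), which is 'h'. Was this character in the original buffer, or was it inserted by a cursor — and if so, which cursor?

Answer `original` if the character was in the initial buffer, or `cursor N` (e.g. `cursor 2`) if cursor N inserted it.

After op 1 (move_left): buffer="urmmmlr" (len 7), cursors c1@3 c2@4, authorship .......
After op 2 (delete): buffer="urmlr" (len 5), cursors c1@2 c2@2, authorship .....
After op 3 (move_left): buffer="urmlr" (len 5), cursors c1@1 c2@1, authorship .....
After op 4 (move_right): buffer="urmlr" (len 5), cursors c1@2 c2@2, authorship .....
After op 5 (insert('h')): buffer="urhhmlr" (len 7), cursors c1@4 c2@4, authorship ..12...
Authorship (.=original, N=cursor N): . . 1 2 . . .
Index 3: author = 2

Answer: cursor 2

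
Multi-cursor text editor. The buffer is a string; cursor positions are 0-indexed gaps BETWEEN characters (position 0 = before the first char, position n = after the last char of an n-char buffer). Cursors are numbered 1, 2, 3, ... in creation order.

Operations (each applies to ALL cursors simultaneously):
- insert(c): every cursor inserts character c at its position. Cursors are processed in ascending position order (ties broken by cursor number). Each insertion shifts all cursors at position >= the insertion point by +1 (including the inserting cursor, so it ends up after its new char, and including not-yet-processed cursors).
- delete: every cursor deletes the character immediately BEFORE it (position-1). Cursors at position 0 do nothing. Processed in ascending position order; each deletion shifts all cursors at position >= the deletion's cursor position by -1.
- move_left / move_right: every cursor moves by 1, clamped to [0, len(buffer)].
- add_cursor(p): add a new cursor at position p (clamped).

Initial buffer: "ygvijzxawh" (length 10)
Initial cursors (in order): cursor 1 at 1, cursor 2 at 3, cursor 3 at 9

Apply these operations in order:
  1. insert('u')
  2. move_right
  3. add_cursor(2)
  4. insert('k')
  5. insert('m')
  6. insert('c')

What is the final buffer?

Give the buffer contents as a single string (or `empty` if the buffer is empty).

Answer: yukmcgkmcvuikmcjzxawuhkmc

Derivation:
After op 1 (insert('u')): buffer="yugvuijzxawuh" (len 13), cursors c1@2 c2@5 c3@12, authorship .1..2......3.
After op 2 (move_right): buffer="yugvuijzxawuh" (len 13), cursors c1@3 c2@6 c3@13, authorship .1..2......3.
After op 3 (add_cursor(2)): buffer="yugvuijzxawuh" (len 13), cursors c4@2 c1@3 c2@6 c3@13, authorship .1..2......3.
After op 4 (insert('k')): buffer="yukgkvuikjzxawuhk" (len 17), cursors c4@3 c1@5 c2@9 c3@17, authorship .14.1.2.2.....3.3
After op 5 (insert('m')): buffer="yukmgkmvuikmjzxawuhkm" (len 21), cursors c4@4 c1@7 c2@12 c3@21, authorship .144.11.2.22.....3.33
After op 6 (insert('c')): buffer="yukmcgkmcvuikmcjzxawuhkmc" (len 25), cursors c4@5 c1@9 c2@15 c3@25, authorship .1444.111.2.222.....3.333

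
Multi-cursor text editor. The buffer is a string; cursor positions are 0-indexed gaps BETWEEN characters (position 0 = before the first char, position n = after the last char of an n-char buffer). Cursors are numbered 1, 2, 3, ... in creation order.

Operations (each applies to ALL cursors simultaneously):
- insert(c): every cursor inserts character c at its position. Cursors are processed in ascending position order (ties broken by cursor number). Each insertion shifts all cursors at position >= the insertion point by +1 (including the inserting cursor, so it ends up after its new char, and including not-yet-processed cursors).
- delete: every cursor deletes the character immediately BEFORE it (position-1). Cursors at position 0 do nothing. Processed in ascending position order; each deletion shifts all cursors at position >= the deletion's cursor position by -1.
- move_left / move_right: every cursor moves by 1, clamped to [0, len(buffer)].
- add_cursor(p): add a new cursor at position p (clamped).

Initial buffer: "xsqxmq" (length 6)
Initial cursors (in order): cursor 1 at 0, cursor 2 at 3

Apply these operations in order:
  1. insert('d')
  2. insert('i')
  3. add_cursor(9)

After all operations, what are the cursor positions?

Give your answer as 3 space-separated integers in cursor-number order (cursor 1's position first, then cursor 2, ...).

Answer: 2 7 9

Derivation:
After op 1 (insert('d')): buffer="dxsqdxmq" (len 8), cursors c1@1 c2@5, authorship 1...2...
After op 2 (insert('i')): buffer="dixsqdixmq" (len 10), cursors c1@2 c2@7, authorship 11...22...
After op 3 (add_cursor(9)): buffer="dixsqdixmq" (len 10), cursors c1@2 c2@7 c3@9, authorship 11...22...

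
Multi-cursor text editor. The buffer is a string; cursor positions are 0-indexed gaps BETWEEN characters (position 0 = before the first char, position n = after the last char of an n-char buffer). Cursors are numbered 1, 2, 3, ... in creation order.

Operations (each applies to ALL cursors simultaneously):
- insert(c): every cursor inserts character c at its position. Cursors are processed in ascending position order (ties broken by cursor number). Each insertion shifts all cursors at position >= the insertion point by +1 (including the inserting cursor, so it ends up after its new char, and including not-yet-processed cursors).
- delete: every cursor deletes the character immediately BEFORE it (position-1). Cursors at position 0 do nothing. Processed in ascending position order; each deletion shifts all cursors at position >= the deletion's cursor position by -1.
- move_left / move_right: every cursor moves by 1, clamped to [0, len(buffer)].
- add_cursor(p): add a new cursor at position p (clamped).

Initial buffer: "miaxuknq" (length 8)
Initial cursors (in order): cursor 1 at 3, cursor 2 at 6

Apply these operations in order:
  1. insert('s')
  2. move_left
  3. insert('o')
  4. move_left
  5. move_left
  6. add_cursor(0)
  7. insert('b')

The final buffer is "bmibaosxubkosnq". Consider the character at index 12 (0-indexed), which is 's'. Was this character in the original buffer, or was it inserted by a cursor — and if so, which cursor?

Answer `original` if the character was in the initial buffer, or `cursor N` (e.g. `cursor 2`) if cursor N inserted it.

Answer: cursor 2

Derivation:
After op 1 (insert('s')): buffer="miasxuksnq" (len 10), cursors c1@4 c2@8, authorship ...1...2..
After op 2 (move_left): buffer="miasxuksnq" (len 10), cursors c1@3 c2@7, authorship ...1...2..
After op 3 (insert('o')): buffer="miaosxukosnq" (len 12), cursors c1@4 c2@9, authorship ...11...22..
After op 4 (move_left): buffer="miaosxukosnq" (len 12), cursors c1@3 c2@8, authorship ...11...22..
After op 5 (move_left): buffer="miaosxukosnq" (len 12), cursors c1@2 c2@7, authorship ...11...22..
After op 6 (add_cursor(0)): buffer="miaosxukosnq" (len 12), cursors c3@0 c1@2 c2@7, authorship ...11...22..
After op 7 (insert('b')): buffer="bmibaosxubkosnq" (len 15), cursors c3@1 c1@4 c2@10, authorship 3..1.11..2.22..
Authorship (.=original, N=cursor N): 3 . . 1 . 1 1 . . 2 . 2 2 . .
Index 12: author = 2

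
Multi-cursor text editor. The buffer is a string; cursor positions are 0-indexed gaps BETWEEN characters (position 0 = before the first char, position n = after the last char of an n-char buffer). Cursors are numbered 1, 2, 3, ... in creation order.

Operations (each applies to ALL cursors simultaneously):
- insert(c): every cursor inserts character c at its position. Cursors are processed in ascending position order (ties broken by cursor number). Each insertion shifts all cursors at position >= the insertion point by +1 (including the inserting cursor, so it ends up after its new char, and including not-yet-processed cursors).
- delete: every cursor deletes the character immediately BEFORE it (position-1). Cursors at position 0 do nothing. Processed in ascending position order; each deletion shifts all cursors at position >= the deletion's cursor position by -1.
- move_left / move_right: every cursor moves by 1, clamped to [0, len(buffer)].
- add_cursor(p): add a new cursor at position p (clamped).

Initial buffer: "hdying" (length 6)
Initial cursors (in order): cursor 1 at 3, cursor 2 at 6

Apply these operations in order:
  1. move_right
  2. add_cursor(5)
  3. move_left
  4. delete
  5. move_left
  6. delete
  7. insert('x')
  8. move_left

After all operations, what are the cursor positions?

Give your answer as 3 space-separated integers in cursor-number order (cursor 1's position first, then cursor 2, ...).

After op 1 (move_right): buffer="hdying" (len 6), cursors c1@4 c2@6, authorship ......
After op 2 (add_cursor(5)): buffer="hdying" (len 6), cursors c1@4 c3@5 c2@6, authorship ......
After op 3 (move_left): buffer="hdying" (len 6), cursors c1@3 c3@4 c2@5, authorship ......
After op 4 (delete): buffer="hdg" (len 3), cursors c1@2 c2@2 c3@2, authorship ...
After op 5 (move_left): buffer="hdg" (len 3), cursors c1@1 c2@1 c3@1, authorship ...
After op 6 (delete): buffer="dg" (len 2), cursors c1@0 c2@0 c3@0, authorship ..
After op 7 (insert('x')): buffer="xxxdg" (len 5), cursors c1@3 c2@3 c3@3, authorship 123..
After op 8 (move_left): buffer="xxxdg" (len 5), cursors c1@2 c2@2 c3@2, authorship 123..

Answer: 2 2 2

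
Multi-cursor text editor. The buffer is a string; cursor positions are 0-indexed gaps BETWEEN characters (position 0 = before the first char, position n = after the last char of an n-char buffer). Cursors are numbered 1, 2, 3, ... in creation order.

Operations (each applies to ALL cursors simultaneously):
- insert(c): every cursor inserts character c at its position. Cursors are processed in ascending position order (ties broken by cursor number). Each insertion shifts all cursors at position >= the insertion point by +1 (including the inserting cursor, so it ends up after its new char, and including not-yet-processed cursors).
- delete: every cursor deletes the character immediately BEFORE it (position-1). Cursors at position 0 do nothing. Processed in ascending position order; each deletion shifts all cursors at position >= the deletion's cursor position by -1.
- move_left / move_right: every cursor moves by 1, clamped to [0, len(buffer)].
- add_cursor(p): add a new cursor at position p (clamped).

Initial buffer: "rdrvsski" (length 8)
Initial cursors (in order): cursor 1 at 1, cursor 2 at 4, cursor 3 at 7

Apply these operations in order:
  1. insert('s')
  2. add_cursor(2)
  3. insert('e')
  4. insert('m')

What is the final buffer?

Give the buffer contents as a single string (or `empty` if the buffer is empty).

After op 1 (insert('s')): buffer="rsdrvsssksi" (len 11), cursors c1@2 c2@6 c3@10, authorship .1...2...3.
After op 2 (add_cursor(2)): buffer="rsdrvsssksi" (len 11), cursors c1@2 c4@2 c2@6 c3@10, authorship .1...2...3.
After op 3 (insert('e')): buffer="rseedrvsessksei" (len 15), cursors c1@4 c4@4 c2@9 c3@14, authorship .114...22...33.
After op 4 (insert('m')): buffer="rseemmdrvsemssksemi" (len 19), cursors c1@6 c4@6 c2@12 c3@18, authorship .11414...222...333.

Answer: rseemmdrvsemssksemi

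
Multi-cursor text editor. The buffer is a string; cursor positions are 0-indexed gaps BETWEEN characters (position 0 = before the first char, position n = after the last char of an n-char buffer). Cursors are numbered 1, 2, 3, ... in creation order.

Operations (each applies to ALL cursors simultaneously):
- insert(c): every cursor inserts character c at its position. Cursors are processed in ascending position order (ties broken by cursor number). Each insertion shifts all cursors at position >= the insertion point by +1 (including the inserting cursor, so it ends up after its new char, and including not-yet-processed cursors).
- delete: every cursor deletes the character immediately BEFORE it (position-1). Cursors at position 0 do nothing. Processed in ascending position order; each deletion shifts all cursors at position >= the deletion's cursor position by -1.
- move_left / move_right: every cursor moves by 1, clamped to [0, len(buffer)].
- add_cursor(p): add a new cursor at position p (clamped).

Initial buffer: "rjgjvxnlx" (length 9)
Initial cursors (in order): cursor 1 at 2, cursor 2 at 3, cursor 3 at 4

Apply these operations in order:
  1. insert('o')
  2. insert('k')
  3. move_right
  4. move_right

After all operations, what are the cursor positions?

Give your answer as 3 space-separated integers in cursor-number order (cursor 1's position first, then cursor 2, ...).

Answer: 6 9 12

Derivation:
After op 1 (insert('o')): buffer="rjogojovxnlx" (len 12), cursors c1@3 c2@5 c3@7, authorship ..1.2.3.....
After op 2 (insert('k')): buffer="rjokgokjokvxnlx" (len 15), cursors c1@4 c2@7 c3@10, authorship ..11.22.33.....
After op 3 (move_right): buffer="rjokgokjokvxnlx" (len 15), cursors c1@5 c2@8 c3@11, authorship ..11.22.33.....
After op 4 (move_right): buffer="rjokgokjokvxnlx" (len 15), cursors c1@6 c2@9 c3@12, authorship ..11.22.33.....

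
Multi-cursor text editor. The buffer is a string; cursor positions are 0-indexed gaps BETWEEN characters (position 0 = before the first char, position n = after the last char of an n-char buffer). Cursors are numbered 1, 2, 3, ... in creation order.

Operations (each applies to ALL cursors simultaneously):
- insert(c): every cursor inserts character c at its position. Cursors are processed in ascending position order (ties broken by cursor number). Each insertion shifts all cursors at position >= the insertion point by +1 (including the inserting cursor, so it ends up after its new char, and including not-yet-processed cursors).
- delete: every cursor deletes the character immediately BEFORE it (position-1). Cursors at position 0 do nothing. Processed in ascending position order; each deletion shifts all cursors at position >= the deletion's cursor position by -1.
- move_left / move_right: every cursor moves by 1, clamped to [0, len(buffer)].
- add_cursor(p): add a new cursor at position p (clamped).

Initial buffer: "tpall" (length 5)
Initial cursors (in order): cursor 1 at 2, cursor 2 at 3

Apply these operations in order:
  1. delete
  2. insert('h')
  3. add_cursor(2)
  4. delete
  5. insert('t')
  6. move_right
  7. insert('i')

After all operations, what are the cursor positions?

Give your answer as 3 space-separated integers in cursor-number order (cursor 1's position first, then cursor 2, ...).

After op 1 (delete): buffer="tll" (len 3), cursors c1@1 c2@1, authorship ...
After op 2 (insert('h')): buffer="thhll" (len 5), cursors c1@3 c2@3, authorship .12..
After op 3 (add_cursor(2)): buffer="thhll" (len 5), cursors c3@2 c1@3 c2@3, authorship .12..
After op 4 (delete): buffer="ll" (len 2), cursors c1@0 c2@0 c3@0, authorship ..
After op 5 (insert('t')): buffer="tttll" (len 5), cursors c1@3 c2@3 c3@3, authorship 123..
After op 6 (move_right): buffer="tttll" (len 5), cursors c1@4 c2@4 c3@4, authorship 123..
After op 7 (insert('i')): buffer="tttliiil" (len 8), cursors c1@7 c2@7 c3@7, authorship 123.123.

Answer: 7 7 7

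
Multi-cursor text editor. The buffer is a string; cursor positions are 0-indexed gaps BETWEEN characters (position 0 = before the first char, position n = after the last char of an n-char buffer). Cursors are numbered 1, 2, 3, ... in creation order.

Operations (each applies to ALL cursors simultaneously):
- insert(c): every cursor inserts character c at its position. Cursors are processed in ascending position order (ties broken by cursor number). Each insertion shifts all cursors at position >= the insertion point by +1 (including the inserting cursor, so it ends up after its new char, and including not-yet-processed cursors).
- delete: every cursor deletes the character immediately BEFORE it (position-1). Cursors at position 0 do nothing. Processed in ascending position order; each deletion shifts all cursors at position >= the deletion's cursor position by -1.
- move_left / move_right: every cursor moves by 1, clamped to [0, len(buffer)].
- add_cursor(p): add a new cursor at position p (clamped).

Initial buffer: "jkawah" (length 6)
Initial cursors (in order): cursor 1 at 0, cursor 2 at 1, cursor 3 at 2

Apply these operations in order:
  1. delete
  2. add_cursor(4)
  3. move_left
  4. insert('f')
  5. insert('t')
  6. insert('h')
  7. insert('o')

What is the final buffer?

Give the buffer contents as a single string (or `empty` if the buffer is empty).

Answer: fffttthhhoooawafthoh

Derivation:
After op 1 (delete): buffer="awah" (len 4), cursors c1@0 c2@0 c3@0, authorship ....
After op 2 (add_cursor(4)): buffer="awah" (len 4), cursors c1@0 c2@0 c3@0 c4@4, authorship ....
After op 3 (move_left): buffer="awah" (len 4), cursors c1@0 c2@0 c3@0 c4@3, authorship ....
After op 4 (insert('f')): buffer="fffawafh" (len 8), cursors c1@3 c2@3 c3@3 c4@7, authorship 123...4.
After op 5 (insert('t')): buffer="ffftttawafth" (len 12), cursors c1@6 c2@6 c3@6 c4@11, authorship 123123...44.
After op 6 (insert('h')): buffer="fffttthhhawafthh" (len 16), cursors c1@9 c2@9 c3@9 c4@15, authorship 123123123...444.
After op 7 (insert('o')): buffer="fffttthhhoooawafthoh" (len 20), cursors c1@12 c2@12 c3@12 c4@19, authorship 123123123123...4444.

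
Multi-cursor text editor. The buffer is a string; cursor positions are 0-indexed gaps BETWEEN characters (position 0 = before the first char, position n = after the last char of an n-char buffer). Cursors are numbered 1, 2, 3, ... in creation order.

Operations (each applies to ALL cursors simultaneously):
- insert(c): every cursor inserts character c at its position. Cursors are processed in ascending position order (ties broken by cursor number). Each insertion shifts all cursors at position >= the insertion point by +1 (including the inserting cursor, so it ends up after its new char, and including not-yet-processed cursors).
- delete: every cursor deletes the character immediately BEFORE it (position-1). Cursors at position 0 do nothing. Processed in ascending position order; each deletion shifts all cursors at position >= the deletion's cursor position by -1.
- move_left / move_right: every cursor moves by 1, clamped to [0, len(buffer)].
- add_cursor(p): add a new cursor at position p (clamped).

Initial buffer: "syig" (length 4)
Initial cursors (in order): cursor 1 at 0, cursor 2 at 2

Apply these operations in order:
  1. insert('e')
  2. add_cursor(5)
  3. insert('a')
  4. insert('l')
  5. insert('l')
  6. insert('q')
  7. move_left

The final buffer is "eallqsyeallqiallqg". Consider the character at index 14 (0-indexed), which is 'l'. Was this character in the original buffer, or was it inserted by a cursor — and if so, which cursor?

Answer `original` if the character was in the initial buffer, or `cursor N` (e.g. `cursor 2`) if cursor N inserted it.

Answer: cursor 3

Derivation:
After op 1 (insert('e')): buffer="esyeig" (len 6), cursors c1@1 c2@4, authorship 1..2..
After op 2 (add_cursor(5)): buffer="esyeig" (len 6), cursors c1@1 c2@4 c3@5, authorship 1..2..
After op 3 (insert('a')): buffer="easyeaiag" (len 9), cursors c1@2 c2@6 c3@8, authorship 11..22.3.
After op 4 (insert('l')): buffer="ealsyealialg" (len 12), cursors c1@3 c2@8 c3@11, authorship 111..222.33.
After op 5 (insert('l')): buffer="eallsyealliallg" (len 15), cursors c1@4 c2@10 c3@14, authorship 1111..2222.333.
After op 6 (insert('q')): buffer="eallqsyeallqiallqg" (len 18), cursors c1@5 c2@12 c3@17, authorship 11111..22222.3333.
After op 7 (move_left): buffer="eallqsyeallqiallqg" (len 18), cursors c1@4 c2@11 c3@16, authorship 11111..22222.3333.
Authorship (.=original, N=cursor N): 1 1 1 1 1 . . 2 2 2 2 2 . 3 3 3 3 .
Index 14: author = 3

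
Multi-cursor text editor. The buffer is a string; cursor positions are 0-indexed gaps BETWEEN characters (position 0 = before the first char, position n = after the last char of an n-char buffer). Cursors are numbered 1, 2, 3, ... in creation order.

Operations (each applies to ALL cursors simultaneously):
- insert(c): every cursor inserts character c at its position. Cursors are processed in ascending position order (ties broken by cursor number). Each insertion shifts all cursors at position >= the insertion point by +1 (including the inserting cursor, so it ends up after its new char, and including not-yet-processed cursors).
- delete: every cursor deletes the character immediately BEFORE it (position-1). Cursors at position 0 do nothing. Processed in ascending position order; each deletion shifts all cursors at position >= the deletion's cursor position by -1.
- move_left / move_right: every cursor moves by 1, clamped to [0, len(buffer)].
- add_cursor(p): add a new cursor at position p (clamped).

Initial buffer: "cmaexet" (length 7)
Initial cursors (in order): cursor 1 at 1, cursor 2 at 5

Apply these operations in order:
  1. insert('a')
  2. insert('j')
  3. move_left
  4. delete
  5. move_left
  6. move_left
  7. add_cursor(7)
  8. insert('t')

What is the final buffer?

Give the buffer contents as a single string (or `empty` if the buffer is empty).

After op 1 (insert('a')): buffer="camaexaet" (len 9), cursors c1@2 c2@7, authorship .1....2..
After op 2 (insert('j')): buffer="cajmaexajet" (len 11), cursors c1@3 c2@9, authorship .11....22..
After op 3 (move_left): buffer="cajmaexajet" (len 11), cursors c1@2 c2@8, authorship .11....22..
After op 4 (delete): buffer="cjmaexjet" (len 9), cursors c1@1 c2@6, authorship .1....2..
After op 5 (move_left): buffer="cjmaexjet" (len 9), cursors c1@0 c2@5, authorship .1....2..
After op 6 (move_left): buffer="cjmaexjet" (len 9), cursors c1@0 c2@4, authorship .1....2..
After op 7 (add_cursor(7)): buffer="cjmaexjet" (len 9), cursors c1@0 c2@4 c3@7, authorship .1....2..
After op 8 (insert('t')): buffer="tcjmatexjtet" (len 12), cursors c1@1 c2@6 c3@10, authorship 1.1..2..23..

Answer: tcjmatexjtet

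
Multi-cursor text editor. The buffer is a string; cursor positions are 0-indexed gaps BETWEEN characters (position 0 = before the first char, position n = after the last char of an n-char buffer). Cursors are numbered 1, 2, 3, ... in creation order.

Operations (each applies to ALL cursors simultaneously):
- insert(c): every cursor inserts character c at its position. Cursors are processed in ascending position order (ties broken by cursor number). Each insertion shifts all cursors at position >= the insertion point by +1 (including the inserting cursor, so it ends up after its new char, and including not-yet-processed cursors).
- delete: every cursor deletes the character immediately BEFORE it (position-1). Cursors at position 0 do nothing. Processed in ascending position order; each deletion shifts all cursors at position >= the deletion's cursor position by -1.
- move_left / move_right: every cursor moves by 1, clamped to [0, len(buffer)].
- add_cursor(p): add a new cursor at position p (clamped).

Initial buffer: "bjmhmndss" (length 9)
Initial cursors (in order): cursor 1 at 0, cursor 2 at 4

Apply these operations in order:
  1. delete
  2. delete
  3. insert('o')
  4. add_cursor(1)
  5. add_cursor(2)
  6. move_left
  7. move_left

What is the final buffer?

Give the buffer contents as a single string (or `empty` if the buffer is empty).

After op 1 (delete): buffer="bjmmndss" (len 8), cursors c1@0 c2@3, authorship ........
After op 2 (delete): buffer="bjmndss" (len 7), cursors c1@0 c2@2, authorship .......
After op 3 (insert('o')): buffer="objomndss" (len 9), cursors c1@1 c2@4, authorship 1..2.....
After op 4 (add_cursor(1)): buffer="objomndss" (len 9), cursors c1@1 c3@1 c2@4, authorship 1..2.....
After op 5 (add_cursor(2)): buffer="objomndss" (len 9), cursors c1@1 c3@1 c4@2 c2@4, authorship 1..2.....
After op 6 (move_left): buffer="objomndss" (len 9), cursors c1@0 c3@0 c4@1 c2@3, authorship 1..2.....
After op 7 (move_left): buffer="objomndss" (len 9), cursors c1@0 c3@0 c4@0 c2@2, authorship 1..2.....

Answer: objomndss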